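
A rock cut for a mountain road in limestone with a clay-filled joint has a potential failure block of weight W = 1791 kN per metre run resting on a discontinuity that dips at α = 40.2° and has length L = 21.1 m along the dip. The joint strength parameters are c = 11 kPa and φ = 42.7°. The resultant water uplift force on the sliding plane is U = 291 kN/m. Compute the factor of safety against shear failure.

FS = 1.06

Resolving the block weight along and normal to the plane and applying the Mohr–Coulomb strength on the joint:
N' = W cosα − U = 1791·cos40.2° − 291 = 1077.0 kN/m
Driving force T = W sinα = 1791·sin40.2° = 1156.0 kN/m
Resisting force R = c·L + N'·tanφ = 11·21.1 + 1077.0·tan42.7° = 232.1 + 993.8 = 1225.9 kN/m
FS = R / T = 1225.9 / 1156.0 = 1.060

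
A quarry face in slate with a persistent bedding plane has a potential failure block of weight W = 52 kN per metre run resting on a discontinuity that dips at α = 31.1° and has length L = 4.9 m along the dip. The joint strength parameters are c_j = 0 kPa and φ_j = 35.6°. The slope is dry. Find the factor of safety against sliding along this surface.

Resolving the block weight along and normal to the plane and applying the Mohr–Coulomb strength on the joint:
N' = W cosα = 52·cos31.1° = 44.5 kN/m
Driving force T = W sinα = 52·sin31.1° = 26.9 kN/m
Resisting force R = c_j·L + N'·tanφ_j = 0·4.9 + 44.5·tan35.6° = 0.0 + 31.9 = 31.9 kN/m
FS = R / T = 31.9 / 26.9 = 1.187

FS = 1.19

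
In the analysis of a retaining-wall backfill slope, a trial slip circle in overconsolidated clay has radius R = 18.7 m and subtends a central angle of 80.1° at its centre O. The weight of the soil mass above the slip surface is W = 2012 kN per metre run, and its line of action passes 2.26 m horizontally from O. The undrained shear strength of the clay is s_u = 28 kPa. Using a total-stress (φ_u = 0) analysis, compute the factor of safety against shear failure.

FS = 3.01

Taking moments about the centre O, the resisting moment is provided by the undrained shear strength acting along the arc:
Arc length L_a = R·θ = 18.7·(80.1°·π/180) = 18.7·1.3980 = 26.14 m
M_R = s_u·L_a·R = 28·26.14·18.7 = 13688.4 kN·m/m
M_D = W·d = 2012·2.26 = 4547.1 kN·m/m
FS = M_R / M_D = 13688.4 / 4547.1 = 3.010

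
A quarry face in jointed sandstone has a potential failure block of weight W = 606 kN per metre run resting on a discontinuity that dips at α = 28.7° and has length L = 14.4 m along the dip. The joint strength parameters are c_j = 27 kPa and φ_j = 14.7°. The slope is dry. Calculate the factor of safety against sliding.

Resolving the block weight along and normal to the plane and applying the Mohr–Coulomb strength on the joint:
N' = W cosα = 606·cos28.7° = 531.6 kN/m
Driving force T = W sinα = 606·sin28.7° = 291.0 kN/m
Resisting force R = c_j·L + N'·tanφ_j = 27·14.4 + 531.6·tan14.7° = 388.8 + 139.4 = 528.2 kN/m
FS = R / T = 528.2 / 291.0 = 1.815

FS = 1.82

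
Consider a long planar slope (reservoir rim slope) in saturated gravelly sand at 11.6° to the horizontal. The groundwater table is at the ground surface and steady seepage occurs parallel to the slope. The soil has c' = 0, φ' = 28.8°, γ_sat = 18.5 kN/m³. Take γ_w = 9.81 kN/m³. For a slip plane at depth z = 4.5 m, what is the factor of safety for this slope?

With seepage parallel to the slope and the water table at the surface, the effective normal stress on the slip plane uses the buoyant unit weight γ' = γ_sat − γ_w while the driving shear stress uses γ_sat:
FS = [c' + γ' z cos²β tanφ'] / [γ_sat z sinβ cosβ]
(For c' = 0 this reduces to FS = (γ'/γ_sat)·tanφ'/tanβ.)
γ' = 18.5 − 9.81 = 8.69 kN/m³
Numerator = 0.0 + 8.69·4.5·cos²11.6°·tan28.8° = 0.0 + 8.69·4.5·0.9596·0.5498 = 20.629 kPa
Denominator = 18.5·4.5·sin11.6°·cos11.6° = 18.5·4.5·0.2011·0.9796 = 16.398 kPa
FS = 20.629 / 16.398 = 1.258

FS = 1.26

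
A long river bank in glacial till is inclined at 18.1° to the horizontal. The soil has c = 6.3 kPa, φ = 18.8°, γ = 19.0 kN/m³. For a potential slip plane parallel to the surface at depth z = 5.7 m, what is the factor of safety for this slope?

For an infinite slope with a slip plane parallel to the surface (no pore pressure): FS = [c + γz cos²β tanφ] / [γz sinβ cosβ].
γz = 19.0·5.7 = 108.30 kN/m²
Numerator = 6.3 + 108.30·cos²18.1°·tan18.8° = 6.3 + 108.30·0.9035·0.3404 = 39.610 kPa
Denominator = 108.30·sin18.1°·cos18.1° = 108.30·0.3107·0.9505 = 31.981 kPa
FS = 39.610 / 31.981 = 1.239

FS = 1.24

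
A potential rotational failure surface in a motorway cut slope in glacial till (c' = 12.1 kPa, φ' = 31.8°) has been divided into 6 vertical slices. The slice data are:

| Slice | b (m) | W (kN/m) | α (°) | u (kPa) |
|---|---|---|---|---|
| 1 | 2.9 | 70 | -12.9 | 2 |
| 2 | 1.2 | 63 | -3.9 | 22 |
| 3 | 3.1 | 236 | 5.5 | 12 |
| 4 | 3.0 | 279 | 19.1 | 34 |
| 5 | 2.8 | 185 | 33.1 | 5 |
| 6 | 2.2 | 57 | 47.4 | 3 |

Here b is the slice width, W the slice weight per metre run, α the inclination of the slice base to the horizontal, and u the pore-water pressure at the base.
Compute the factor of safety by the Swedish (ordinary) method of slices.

FS = 2.49

Ordinary method of slices: FS = Σ[c'·Δl_i + (W_i cosα_i − u_i·Δl_i)·tanφ'] / Σ W_i sinα_i, with Δl_i = b_i / cosα_i.
Slice 1: Δl = 2.9/cos(-12.9°) = 2.975 m; N'_1 = 70·cos(-12.9°) − 2·2.975 = 62.3; c'Δl = 36.00; W sinα = -15.6
Slice 2: Δl = 1.2/cos(-3.9°) = 1.203 m; N'_2 = 63·cos(-3.9°) − 22·1.203 = 36.4; c'Δl = 14.55; W sinα = -4.3
Slice 3: Δl = 3.1/cos5.5° = 3.114 m; N'_3 = 236·cos5.5° − 12·3.114 = 197.5; c'Δl = 37.68; W sinα = 22.6
Slice 4: Δl = 3.0/cos19.1° = 3.175 m; N'_4 = 279·cos19.1° − 34·3.175 = 155.7; c'Δl = 38.41; W sinα = 91.3
Slice 5: Δl = 2.8/cos33.1° = 3.342 m; N'_5 = 185·cos33.1° − 5·3.342 = 138.3; c'Δl = 40.44; W sinα = 101.0
Slice 6: Δl = 2.2/cos47.4° = 3.250 m; N'_6 = 57·cos47.4° − 3·3.250 = 28.8; c'Δl = 39.33; W sinα = 42.0
Σc'Δl = 206.4 kN/m; ΣN' = 619.0 kN/m; ΣW sinα = 237.0 kN/m
Resisting = 206.4 + 619.0·tan31.8° = 206.4 + 383.8 = 590.2 kN/m
FS = 590.2 / 237.0 = 2.491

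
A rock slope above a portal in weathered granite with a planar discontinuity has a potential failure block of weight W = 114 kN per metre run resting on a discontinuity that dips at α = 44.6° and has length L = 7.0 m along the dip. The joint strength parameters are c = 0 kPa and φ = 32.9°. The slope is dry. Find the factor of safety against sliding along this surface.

FS = 0.66

Resolving the block weight along and normal to the plane and applying the Mohr–Coulomb strength on the joint:
N' = W cosα = 114·cos44.6° = 81.2 kN/m
Driving force T = W sinα = 114·sin44.6° = 80.0 kN/m
Resisting force R = c·L + N'·tanφ = 0·7.0 + 81.2·tan32.9° = 0.0 + 52.5 = 52.5 kN/m
FS = R / T = 52.5 / 80.0 = 0.656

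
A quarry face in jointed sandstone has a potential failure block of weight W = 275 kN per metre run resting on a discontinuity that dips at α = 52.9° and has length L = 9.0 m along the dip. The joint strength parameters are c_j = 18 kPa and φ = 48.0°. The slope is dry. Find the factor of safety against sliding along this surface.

Resolving the block weight along and normal to the plane and applying the Mohr–Coulomb strength on the joint:
N' = W cosα = 275·cos52.9° = 165.9 kN/m
Driving force T = W sinα = 275·sin52.9° = 219.3 kN/m
Resisting force R = c_j·L + N'·tanφ = 18·9.0 + 165.9·tan48.0° = 162.0 + 184.2 = 346.2 kN/m
FS = R / T = 346.2 / 219.3 = 1.579

FS = 1.58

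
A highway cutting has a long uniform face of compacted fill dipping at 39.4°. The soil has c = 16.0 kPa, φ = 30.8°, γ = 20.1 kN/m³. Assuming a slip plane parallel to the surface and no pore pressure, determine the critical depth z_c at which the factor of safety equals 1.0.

z_c = 5.92 m

Setting FS = 1.00 in FS = [c + γz cos²β tanφ] / [γz sinβ cosβ] and solving for z:
z = c / [γ cosβ (FS·sinβ − cosβ·tanφ)]
  = 16.0 / [20.1·cos39.4°·(1.00·sin39.4° − cos39.4°·tan30.8°)]
  = 16.0 / [20.1·0.7727·(1.00·0.6347 − 0.7727·0.5961)]
  = 16.0 / 2.7039 = 5.917 m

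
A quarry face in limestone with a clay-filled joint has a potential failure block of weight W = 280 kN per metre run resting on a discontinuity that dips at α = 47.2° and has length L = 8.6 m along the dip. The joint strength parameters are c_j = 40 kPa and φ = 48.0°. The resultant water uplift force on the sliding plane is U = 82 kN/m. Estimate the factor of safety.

FS = 2.26

Resolving the block weight along and normal to the plane and applying the Mohr–Coulomb strength on the joint:
N' = W cosα − U = 280·cos47.2° − 82 = 108.2 kN/m
Driving force T = W sinα = 280·sin47.2° = 205.4 kN/m
Resisting force R = c_j·L + N'·tanφ = 40·8.6 + 108.2·tan48.0° = 344.0 + 120.2 = 464.2 kN/m
FS = R / T = 464.2 / 205.4 = 2.260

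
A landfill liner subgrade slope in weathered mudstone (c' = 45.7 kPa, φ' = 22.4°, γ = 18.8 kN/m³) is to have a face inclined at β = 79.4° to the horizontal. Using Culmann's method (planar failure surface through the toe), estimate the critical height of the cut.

Culmann's analysis gives the critical failure plane at α_cr = (β + φ')/2 = (79.4 + 22.4)/2 = 50.9°, and the critical height
H_c = (4c'/γ) · sinβ cosφ' / [1 − cos(β − φ')]
    = (4·45.7/18.8) · sin79.4°·cos22.4° / [1 − cos(57.0°)]
    = 9.723 · 0.9829·0.9245 / [1 − 0.5446]
    = 9.723 · 0.9088 / 0.4554
    = 19.41 m

H_c = 19.41 m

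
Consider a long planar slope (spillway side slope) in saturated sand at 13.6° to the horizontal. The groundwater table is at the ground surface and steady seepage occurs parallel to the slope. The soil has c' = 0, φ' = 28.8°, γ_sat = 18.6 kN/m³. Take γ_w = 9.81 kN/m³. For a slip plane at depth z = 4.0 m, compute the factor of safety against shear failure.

FS = 1.07

With seepage parallel to the slope and the water table at the surface, the effective normal stress on the slip plane uses the buoyant unit weight γ' = γ_sat − γ_w while the driving shear stress uses γ_sat:
FS = [c' + γ' z cos²β tanφ'] / [γ_sat z sinβ cosβ]
(For c' = 0 this reduces to FS = (γ'/γ_sat)·tanφ'/tanβ.)
γ' = 18.6 − 9.81 = 8.79 kN/m³
Numerator = 0.0 + 8.79·4.0·cos²13.6°·tan28.8° = 0.0 + 8.79·4.0·0.9447·0.5498 = 18.261 kPa
Denominator = 18.6·4.0·sin13.6°·cos13.6° = 18.6·4.0·0.2351·0.9720 = 17.004 kPa
FS = 18.261 / 17.004 = 1.074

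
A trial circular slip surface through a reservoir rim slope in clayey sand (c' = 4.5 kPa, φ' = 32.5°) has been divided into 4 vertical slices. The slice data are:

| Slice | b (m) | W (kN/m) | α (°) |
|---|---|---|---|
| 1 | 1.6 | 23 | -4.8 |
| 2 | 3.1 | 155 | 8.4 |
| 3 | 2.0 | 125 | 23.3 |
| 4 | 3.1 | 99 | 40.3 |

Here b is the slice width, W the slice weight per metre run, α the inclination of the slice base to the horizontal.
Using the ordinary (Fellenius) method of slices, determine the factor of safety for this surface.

FS = 2.11

Ordinary method of slices: FS = Σ[c'·Δl_i + (W_i cosα_i)·tanφ'] / Σ W_i sinα_i, with Δl_i = b_i / cosα_i.
Slice 1: Δl = 1.6/cos(-4.8°) = 1.606 m; N'_1 = 23·cos(-4.8°) = 22.9; c'Δl = 7.23; W sinα = -1.9
Slice 2: Δl = 3.1/cos8.4° = 3.134 m; N'_2 = 155·cos8.4° = 153.3; c'Δl = 14.10; W sinα = 22.6
Slice 3: Δl = 2.0/cos23.3° = 2.178 m; N'_3 = 125·cos23.3° = 114.8; c'Δl = 9.80; W sinα = 49.4
Slice 4: Δl = 3.1/cos40.3° = 4.065 m; N'_4 = 99·cos40.3° = 75.5; c'Δl = 18.29; W sinα = 64.0
Σc'Δl = 49.4 kN/m; ΣN' = 366.6 kN/m; ΣW sinα = 134.2 kN/m
Resisting = 49.4 + 366.6·tan32.5° = 49.4 + 233.5 = 282.9 kN/m
FS = 282.9 / 134.2 = 2.108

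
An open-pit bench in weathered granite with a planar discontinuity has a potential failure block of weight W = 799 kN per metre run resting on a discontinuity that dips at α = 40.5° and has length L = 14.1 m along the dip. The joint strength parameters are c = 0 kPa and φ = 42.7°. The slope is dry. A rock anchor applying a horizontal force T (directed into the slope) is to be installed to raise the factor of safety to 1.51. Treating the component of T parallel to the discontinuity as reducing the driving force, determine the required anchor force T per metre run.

T = 128 kN/m

Resolving forces along and normal to the sliding plane, with the horizontal anchor force T adding T·sinα to the effective normal force and T·cosα acting up the plane against the driving force:
FS = [cL + (W cosα + T sinα) tanφ] / [W sinα − T cosα]
Without the anchor: N' = 607.6 kN/m, driving T_d = 518.9 kN/m, resisting R = 0·14.1 + 607.6·tan42.7° = 560.6 kN/m, FS = 1.08.
Setting FS = 1.51 and solving for T:
1.51·(518.9 − T cos40.5°) = 560.6 + T sin40.5°·tan42.7°
T·(sin40.5°·tan42.7° + 1.51·cos40.5°) = 1.51·518.9 − 560.6
T·(0.6494·0.9228 + 1.51·0.7604) = 783.6 − 560.6 = 222.9
T·1.7475 = 222.9
T = 127.6 kN/m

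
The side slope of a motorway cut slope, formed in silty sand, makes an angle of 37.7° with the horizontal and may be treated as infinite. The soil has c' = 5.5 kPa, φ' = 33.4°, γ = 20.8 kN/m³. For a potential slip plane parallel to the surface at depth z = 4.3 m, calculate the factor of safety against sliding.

For an infinite slope with a slip plane parallel to the surface (no pore pressure): FS = [c' + γz cos²β tanφ'] / [γz sinβ cosβ].
γz = 20.8·4.3 = 89.44 kN/m²
Numerator = 5.5 + 89.44·cos²37.7°·tan33.4° = 5.5 + 89.44·0.6260·0.6594 = 42.420 kPa
Denominator = 89.44·sin37.7°·cos37.7° = 89.44·0.6115·0.7912 = 43.276 kPa
FS = 42.420 / 43.276 = 0.980

FS = 0.98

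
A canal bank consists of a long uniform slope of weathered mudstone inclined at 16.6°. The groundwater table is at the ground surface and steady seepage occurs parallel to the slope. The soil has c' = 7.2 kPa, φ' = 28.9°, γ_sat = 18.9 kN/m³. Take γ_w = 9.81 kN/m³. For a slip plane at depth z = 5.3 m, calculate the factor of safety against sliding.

FS = 1.15

With seepage parallel to the slope and the water table at the surface, the effective normal stress on the slip plane uses the buoyant unit weight γ' = γ_sat − γ_w while the driving shear stress uses γ_sat:
FS = [c' + γ' z cos²β tanφ'] / [γ_sat z sinβ cosβ]
γ' = 18.9 − 9.81 = 9.09 kN/m³
Numerator = 7.2 + 9.09·5.3·cos²16.6°·tan28.9° = 7.2 + 9.09·5.3·0.9184·0.5520 = 31.624 kPa
Denominator = 18.9·5.3·sin16.6°·cos16.6° = 18.9·5.3·0.2857·0.9583 = 27.425 kPa
FS = 31.624 / 27.425 = 1.153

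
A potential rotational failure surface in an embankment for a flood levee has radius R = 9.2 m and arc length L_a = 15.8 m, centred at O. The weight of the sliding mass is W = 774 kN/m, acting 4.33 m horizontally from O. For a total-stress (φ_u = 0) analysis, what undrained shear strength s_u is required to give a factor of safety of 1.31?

s_u = 30.2 kPa

FS = s_u·L_a·R / (W·d), so s_u = FS·W·d / (L_a·R).
s_u = 1.31·774·4.33 / (15.80·9.2) = 4390.4 / 145.36 = 30.20 kPa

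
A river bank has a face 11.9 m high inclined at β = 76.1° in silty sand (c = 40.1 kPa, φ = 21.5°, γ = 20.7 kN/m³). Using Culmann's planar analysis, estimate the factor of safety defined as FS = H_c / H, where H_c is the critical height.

FS = 1.40

H_c = (4c/γ) · sinβ cosφ / [1 − cos(β − φ)]
    = (4·40.1/20.7) · sin76.1°·cos21.5° / [1 − cos54.6°]
    = 7.749 · 0.9032 / 0.4207 = 16.63 m
FS = H_c / H = 16.63 / 11.9 = 1.398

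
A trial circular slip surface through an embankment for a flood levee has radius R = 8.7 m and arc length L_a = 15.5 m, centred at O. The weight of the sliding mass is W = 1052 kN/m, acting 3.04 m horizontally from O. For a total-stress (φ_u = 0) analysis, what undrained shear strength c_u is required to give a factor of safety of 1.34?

FS = c_u·L_a·R / (W·d), so c_u = FS·W·d / (L_a·R).
c_u = 1.34·1052·3.04 / (15.50·8.7) = 4285.4 / 134.85 = 31.78 kPa

c_u = 31.8 kPa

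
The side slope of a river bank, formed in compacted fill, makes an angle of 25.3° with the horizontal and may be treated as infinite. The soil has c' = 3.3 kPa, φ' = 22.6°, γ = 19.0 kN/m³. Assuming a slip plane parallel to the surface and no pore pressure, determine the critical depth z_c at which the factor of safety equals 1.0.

z_c = 3.77 m

Setting FS = 1.00 in FS = [c' + γz cos²β tanφ'] / [γz sinβ cosβ] and solving for z:
z = c' / [γ cosβ (FS·sinβ − cosβ·tanφ')]
  = 3.3 / [19.0·cos25.3°·(1.00·sin25.3° − cos25.3°·tan22.6°)]
  = 3.3 / [19.0·0.9041·(1.00·0.4274 − 0.9041·0.4163)]
  = 3.3 / 0.8765 = 3.765 m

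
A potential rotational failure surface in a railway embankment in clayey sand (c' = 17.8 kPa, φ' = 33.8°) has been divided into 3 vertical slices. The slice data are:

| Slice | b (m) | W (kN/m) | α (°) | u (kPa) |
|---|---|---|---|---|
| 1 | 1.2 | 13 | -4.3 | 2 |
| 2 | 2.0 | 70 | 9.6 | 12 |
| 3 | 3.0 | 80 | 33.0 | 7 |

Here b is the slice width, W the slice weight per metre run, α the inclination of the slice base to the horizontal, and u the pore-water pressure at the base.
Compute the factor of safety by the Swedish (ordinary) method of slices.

FS = 3.43

Ordinary method of slices: FS = Σ[c'·Δl_i + (W_i cosα_i − u_i·Δl_i)·tanφ'] / Σ W_i sinα_i, with Δl_i = b_i / cosα_i.
Slice 1: Δl = 1.2/cos(-4.3°) = 1.203 m; N'_1 = 13·cos(-4.3°) − 2·1.203 = 10.6; c'Δl = 21.42; W sinα = -1.0
Slice 2: Δl = 2.0/cos9.6° = 2.028 m; N'_2 = 70·cos9.6° − 12·2.028 = 44.7; c'Δl = 36.11; W sinα = 11.7
Slice 3: Δl = 3.0/cos33.0° = 3.577 m; N'_3 = 80·cos33.0° − 7·3.577 = 42.1; c'Δl = 63.67; W sinα = 43.6
Σc'Δl = 121.2 kN/m; ΣN' = 97.3 kN/m; ΣW sinα = 54.3 kN/m
Resisting = 121.2 + 97.3·tan33.8° = 121.2 + 65.1 = 186.3 kN/m
FS = 186.3 / 54.3 = 3.433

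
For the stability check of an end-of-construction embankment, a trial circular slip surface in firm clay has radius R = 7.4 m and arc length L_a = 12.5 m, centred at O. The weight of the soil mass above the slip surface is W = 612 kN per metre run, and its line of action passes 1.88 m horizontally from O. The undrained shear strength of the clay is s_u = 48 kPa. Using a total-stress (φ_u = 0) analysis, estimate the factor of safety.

Taking moments about the centre O, the resisting moment is provided by the undrained shear strength acting along the arc:
M_R = s_u·L_a·R = 48·12.50·7.4 = 4440.0 kN·m/m
M_D = W·d = 612·1.88 = 1150.6 kN·m/m
FS = M_R / M_D = 4440.0 / 1150.6 = 3.859

FS = 3.86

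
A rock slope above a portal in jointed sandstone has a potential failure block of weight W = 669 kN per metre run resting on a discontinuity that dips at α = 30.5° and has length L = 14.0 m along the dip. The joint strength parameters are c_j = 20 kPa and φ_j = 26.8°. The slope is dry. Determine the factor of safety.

FS = 1.68

Resolving the block weight along and normal to the plane and applying the Mohr–Coulomb strength on the joint:
N' = W cosα = 669·cos30.5° = 576.4 kN/m
Driving force T = W sinα = 669·sin30.5° = 339.5 kN/m
Resisting force R = c_j·L + N'·tanφ_j = 20·14.0 + 576.4·tan26.8° = 280.0 + 291.2 = 571.2 kN/m
FS = R / T = 571.2 / 339.5 = 1.682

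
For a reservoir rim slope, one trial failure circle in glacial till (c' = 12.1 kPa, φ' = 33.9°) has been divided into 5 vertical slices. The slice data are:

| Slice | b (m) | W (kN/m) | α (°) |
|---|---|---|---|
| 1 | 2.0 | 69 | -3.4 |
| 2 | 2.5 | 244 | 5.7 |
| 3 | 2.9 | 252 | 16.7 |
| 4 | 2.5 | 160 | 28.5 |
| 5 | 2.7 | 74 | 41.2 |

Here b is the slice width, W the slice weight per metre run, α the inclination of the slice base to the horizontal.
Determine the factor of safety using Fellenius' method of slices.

FS = 3.09

Ordinary method of slices: FS = Σ[c'·Δl_i + (W_i cosα_i)·tanφ'] / Σ W_i sinα_i, with Δl_i = b_i / cosα_i.
Slice 1: Δl = 2.0/cos(-3.4°) = 2.004 m; N'_1 = 69·cos(-3.4°) = 68.9; c'Δl = 24.24; W sinα = -4.1
Slice 2: Δl = 2.5/cos5.7° = 2.512 m; N'_2 = 244·cos5.7° = 242.8; c'Δl = 30.40; W sinα = 24.2
Slice 3: Δl = 2.9/cos16.7° = 3.028 m; N'_3 = 252·cos16.7° = 241.4; c'Δl = 36.64; W sinα = 72.4
Slice 4: Δl = 2.5/cos28.5° = 2.845 m; N'_4 = 160·cos28.5° = 140.6; c'Δl = 34.42; W sinα = 76.3
Slice 5: Δl = 2.7/cos41.2° = 3.588 m; N'_5 = 74·cos41.2° = 55.7; c'Δl = 43.42; W sinα = 48.7
Σc'Δl = 169.1 kN/m; ΣN' = 749.3 kN/m; ΣW sinα = 217.6 kN/m
Resisting = 169.1 + 749.3·tan33.9° = 169.1 + 503.5 = 672.7 kN/m
FS = 672.7 / 217.6 = 3.091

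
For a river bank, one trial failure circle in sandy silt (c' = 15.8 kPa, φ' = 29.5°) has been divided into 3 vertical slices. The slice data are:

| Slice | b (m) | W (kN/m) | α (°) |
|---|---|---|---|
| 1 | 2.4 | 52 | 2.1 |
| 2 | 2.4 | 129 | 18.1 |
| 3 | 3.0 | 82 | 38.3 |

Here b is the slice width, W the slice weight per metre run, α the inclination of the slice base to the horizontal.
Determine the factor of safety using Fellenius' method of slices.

FS = 2.95

Ordinary method of slices: FS = Σ[c'·Δl_i + (W_i cosα_i)·tanφ'] / Σ W_i sinα_i, with Δl_i = b_i / cosα_i.
Slice 1: Δl = 2.4/cos2.1° = 2.402 m; N'_1 = 52·cos2.1° = 52.0; c'Δl = 37.95; W sinα = 1.9
Slice 2: Δl = 2.4/cos18.1° = 2.525 m; N'_2 = 129·cos18.1° = 122.6; c'Δl = 39.89; W sinα = 40.1
Slice 3: Δl = 3.0/cos38.3° = 3.823 m; N'_3 = 82·cos38.3° = 64.4; c'Δl = 60.40; W sinα = 50.8
Σc'Δl = 138.2 kN/m; ΣN' = 238.9 kN/m; ΣW sinα = 92.8 kN/m
Resisting = 138.2 + 238.9·tan29.5° = 138.2 + 135.2 = 273.4 kN/m
FS = 273.4 / 92.8 = 2.946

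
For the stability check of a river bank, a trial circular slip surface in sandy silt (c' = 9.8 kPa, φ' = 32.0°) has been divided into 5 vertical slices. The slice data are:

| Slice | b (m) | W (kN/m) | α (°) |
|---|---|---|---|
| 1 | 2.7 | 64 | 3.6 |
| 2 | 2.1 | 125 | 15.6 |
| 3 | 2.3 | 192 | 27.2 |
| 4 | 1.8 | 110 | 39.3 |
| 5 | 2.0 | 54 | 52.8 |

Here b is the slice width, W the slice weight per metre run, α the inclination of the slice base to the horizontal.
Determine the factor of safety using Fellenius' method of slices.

Ordinary method of slices: FS = Σ[c'·Δl_i + (W_i cosα_i)·tanφ'] / Σ W_i sinα_i, with Δl_i = b_i / cosα_i.
Slice 1: Δl = 2.7/cos3.6° = 2.705 m; N'_1 = 64·cos3.6° = 63.9; c'Δl = 26.51; W sinα = 4.0
Slice 2: Δl = 2.1/cos15.6° = 2.180 m; N'_2 = 125·cos15.6° = 120.4; c'Δl = 21.37; W sinα = 33.6
Slice 3: Δl = 2.3/cos27.2° = 2.586 m; N'_3 = 192·cos27.2° = 170.8; c'Δl = 25.34; W sinα = 87.8
Slice 4: Δl = 1.8/cos39.3° = 2.326 m; N'_4 = 110·cos39.3° = 85.1; c'Δl = 22.80; W sinα = 69.7
Slice 5: Δl = 2.0/cos52.8° = 3.308 m; N'_5 = 54·cos52.8° = 32.6; c'Δl = 32.42; W sinα = 43.0
Σc'Δl = 128.4 kN/m; ΣN' = 472.8 kN/m; ΣW sinα = 238.1 kN/m
Resisting = 128.4 + 472.8·tan32.0° = 128.4 + 295.4 = 423.9 kN/m
FS = 423.9 / 238.1 = 1.780

FS = 1.78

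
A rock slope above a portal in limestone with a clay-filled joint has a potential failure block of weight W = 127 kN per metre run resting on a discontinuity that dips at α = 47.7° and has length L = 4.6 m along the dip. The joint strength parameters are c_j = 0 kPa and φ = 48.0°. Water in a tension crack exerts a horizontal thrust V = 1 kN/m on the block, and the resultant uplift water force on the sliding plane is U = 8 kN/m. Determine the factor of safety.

Resolving the block weight along and normal to the plane and applying the Mohr–Coulomb strength on the joint:
N' = W cosα − U − V sinα = 127·cos47.7° − 8 − 1·sin47.7° = 76.7 kN/m
Driving force T = W sinα + V cosα = 127·sin47.7° + 1·cos47.7° = 94.6 kN/m
Resisting force R = c_j·L + N'·tanφ = 0·4.6 + 76.7·tan48.0° = 0.0 + 85.2 = 85.2 kN/m
FS = R / T = 85.2 / 94.6 = 0.901

FS = 0.90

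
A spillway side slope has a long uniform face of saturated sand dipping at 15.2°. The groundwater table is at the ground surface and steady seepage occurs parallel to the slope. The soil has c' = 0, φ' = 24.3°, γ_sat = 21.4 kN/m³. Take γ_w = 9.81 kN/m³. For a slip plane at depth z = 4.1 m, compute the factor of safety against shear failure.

FS = 0.90

With seepage parallel to the slope and the water table at the surface, the effective normal stress on the slip plane uses the buoyant unit weight γ' = γ_sat − γ_w while the driving shear stress uses γ_sat:
FS = [c' + γ' z cos²β tanφ'] / [γ_sat z sinβ cosβ]
(For c' = 0 this reduces to FS = (γ'/γ_sat)·tanφ'/tanβ.)
γ' = 21.4 − 9.81 = 11.59 kN/m³
Numerator = 0.0 + 11.59·4.1·cos²15.2°·tan24.3° = 0.0 + 11.59·4.1·0.9313·0.4515 = 19.981 kPa
Denominator = 21.4·4.1·sin15.2°·cos15.2° = 21.4·4.1·0.2622·0.9650 = 22.200 kPa
FS = 19.981 / 22.200 = 0.900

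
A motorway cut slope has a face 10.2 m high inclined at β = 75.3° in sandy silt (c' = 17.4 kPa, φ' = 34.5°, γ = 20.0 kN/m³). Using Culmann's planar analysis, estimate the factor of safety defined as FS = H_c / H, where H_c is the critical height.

FS = 1.12

H_c = (4c'/γ) · sinβ cosφ' / [1 − cos(β − φ')]
    = (4·17.4/20.0) · sin75.3°·cos34.5° / [1 − cos40.8°]
    = 3.480 · 0.7972 / 0.2430 = 11.42 m
FS = H_c / H = 11.42 / 10.2 = 1.119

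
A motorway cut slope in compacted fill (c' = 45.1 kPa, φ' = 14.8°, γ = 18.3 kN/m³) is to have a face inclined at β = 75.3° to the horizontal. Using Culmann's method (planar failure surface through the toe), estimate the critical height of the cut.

Culmann's analysis gives the critical failure plane at α_cr = (β + φ')/2 = (75.3 + 14.8)/2 = 45.0°, and the critical height
H_c = (4c'/γ) · sinβ cosφ' / [1 − cos(β − φ')]
    = (4·45.1/18.3) · sin75.3°·cos14.8° / [1 − cos(60.5°)]
    = 9.858 · 0.9673·0.9668 / [1 − 0.4924]
    = 9.858 · 0.9352 / 0.5076
    = 18.16 m

H_c = 18.16 m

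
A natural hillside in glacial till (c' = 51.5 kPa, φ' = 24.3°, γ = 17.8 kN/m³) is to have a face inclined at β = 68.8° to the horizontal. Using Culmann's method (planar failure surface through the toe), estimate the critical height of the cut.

Culmann's analysis gives the critical failure plane at α_cr = (β + φ')/2 = (68.8 + 24.3)/2 = 46.5°, and the critical height
H_c = (4c'/γ) · sinβ cosφ' / [1 − cos(β − φ')]
    = (4·51.5/17.8) · sin68.8°·cos24.3° / [1 − cos(44.5°)]
    = 11.573 · 0.9323·0.9114 / [1 − 0.7133]
    = 11.573 · 0.8497 / 0.2867
    = 34.29 m

H_c = 34.29 m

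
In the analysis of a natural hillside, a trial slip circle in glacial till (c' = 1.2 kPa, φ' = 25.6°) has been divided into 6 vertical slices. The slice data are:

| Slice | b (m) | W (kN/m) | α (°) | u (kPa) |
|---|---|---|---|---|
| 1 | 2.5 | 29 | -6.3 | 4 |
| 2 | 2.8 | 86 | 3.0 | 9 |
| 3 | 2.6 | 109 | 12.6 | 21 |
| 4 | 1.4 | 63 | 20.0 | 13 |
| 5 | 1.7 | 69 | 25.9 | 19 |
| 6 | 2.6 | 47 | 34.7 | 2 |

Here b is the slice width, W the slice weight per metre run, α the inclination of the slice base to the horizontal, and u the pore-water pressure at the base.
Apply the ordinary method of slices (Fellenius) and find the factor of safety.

Ordinary method of slices: FS = Σ[c'·Δl_i + (W_i cosα_i − u_i·Δl_i)·tanφ'] / Σ W_i sinα_i, with Δl_i = b_i / cosα_i.
Slice 1: Δl = 2.5/cos(-6.3°) = 2.515 m; N'_1 = 29·cos(-6.3°) − 4·2.515 = 18.8; c'Δl = 3.02; W sinα = -3.2
Slice 2: Δl = 2.8/cos3.0° = 2.804 m; N'_2 = 86·cos3.0° − 9·2.804 = 60.6; c'Δl = 3.36; W sinα = 4.5
Slice 3: Δl = 2.6/cos12.6° = 2.664 m; N'_3 = 109·cos12.6° − 21·2.664 = 50.4; c'Δl = 3.20; W sinα = 23.8
Slice 4: Δl = 1.4/cos20.0° = 1.490 m; N'_4 = 63·cos20.0° − 13·1.490 = 39.8; c'Δl = 1.79; W sinα = 21.5
Slice 5: Δl = 1.7/cos25.9° = 1.890 m; N'_5 = 69·cos25.9° − 19·1.890 = 26.2; c'Δl = 2.27; W sinα = 30.1
Slice 6: Δl = 2.6/cos34.7° = 3.162 m; N'_6 = 47·cos34.7° − 2·3.162 = 32.3; c'Δl = 3.79; W sinα = 26.8
Σc'Δl = 17.4 kN/m; ΣN' = 228.2 kN/m; ΣW sinα = 103.5 kN/m
Resisting = 17.4 + 228.2·tan25.6° = 17.4 + 109.3 = 126.7 kN/m
FS = 126.7 / 103.5 = 1.224

FS = 1.22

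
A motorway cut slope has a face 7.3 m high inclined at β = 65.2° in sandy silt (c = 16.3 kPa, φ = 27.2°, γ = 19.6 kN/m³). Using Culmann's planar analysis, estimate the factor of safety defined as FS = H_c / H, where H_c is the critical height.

FS = 1.74

H_c = (4c/γ) · sinβ cosφ / [1 − cos(β − φ)]
    = (4·16.3/19.6) · sin65.2°·cos27.2° / [1 − cos38.0°]
    = 3.327 · 0.8074 / 0.2120 = 12.67 m
FS = H_c / H = 12.67 / 7.3 = 1.736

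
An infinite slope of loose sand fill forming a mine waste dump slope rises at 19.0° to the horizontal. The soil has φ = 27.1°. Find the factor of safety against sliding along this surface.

FS = 1.49

For a dry cohesionless infinite slope the factor of safety is FS = tanφ / tanβ.
FS = tan27.1° / tan19.0° = 0.5117 / 0.3443 = 1.486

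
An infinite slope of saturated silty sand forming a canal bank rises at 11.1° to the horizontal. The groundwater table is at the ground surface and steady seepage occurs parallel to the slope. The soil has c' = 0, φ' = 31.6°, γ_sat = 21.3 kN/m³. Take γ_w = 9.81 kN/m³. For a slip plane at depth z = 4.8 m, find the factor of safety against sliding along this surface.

FS = 1.69

With seepage parallel to the slope and the water table at the surface, the effective normal stress on the slip plane uses the buoyant unit weight γ' = γ_sat − γ_w while the driving shear stress uses γ_sat:
FS = [c' + γ' z cos²β tanφ'] / [γ_sat z sinβ cosβ]
(For c' = 0 this reduces to FS = (γ'/γ_sat)·tanφ'/tanβ.)
γ' = 21.3 − 9.81 = 11.49 kN/m³
Numerator = 0.0 + 11.49·4.8·cos²11.1°·tan31.6° = 0.0 + 11.49·4.8·0.9629·0.6152 = 32.672 kPa
Denominator = 21.3·4.8·sin11.1°·cos11.1° = 21.3·4.8·0.1925·0.9813 = 19.315 kPa
FS = 32.672 / 19.315 = 1.692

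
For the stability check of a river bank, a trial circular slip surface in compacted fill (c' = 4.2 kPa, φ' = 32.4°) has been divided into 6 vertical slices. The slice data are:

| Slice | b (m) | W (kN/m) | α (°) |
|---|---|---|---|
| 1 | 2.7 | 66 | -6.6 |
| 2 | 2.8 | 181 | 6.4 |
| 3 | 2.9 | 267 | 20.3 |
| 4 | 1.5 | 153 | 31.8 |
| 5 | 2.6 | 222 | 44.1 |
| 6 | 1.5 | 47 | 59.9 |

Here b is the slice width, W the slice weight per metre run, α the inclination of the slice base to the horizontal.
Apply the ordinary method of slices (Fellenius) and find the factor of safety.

Ordinary method of slices: FS = Σ[c'·Δl_i + (W_i cosα_i)·tanφ'] / Σ W_i sinα_i, with Δl_i = b_i / cosα_i.
Slice 1: Δl = 2.7/cos(-6.6°) = 2.718 m; N'_1 = 66·cos(-6.6°) = 65.6; c'Δl = 11.42; W sinα = -7.6
Slice 2: Δl = 2.8/cos6.4° = 2.818 m; N'_2 = 181·cos6.4° = 179.9; c'Δl = 11.83; W sinα = 20.2
Slice 3: Δl = 2.9/cos20.3° = 3.092 m; N'_3 = 267·cos20.3° = 250.4; c'Δl = 12.99; W sinα = 92.6
Slice 4: Δl = 1.5/cos31.8° = 1.765 m; N'_4 = 153·cos31.8° = 130.0; c'Δl = 7.41; W sinα = 80.6
Slice 5: Δl = 2.6/cos44.1° = 3.621 m; N'_5 = 222·cos44.1° = 159.4; c'Δl = 15.21; W sinα = 154.5
Slice 6: Δl = 1.5/cos59.9° = 2.991 m; N'_6 = 47·cos59.9° = 23.6; c'Δl = 12.56; W sinα = 40.7
Σc'Δl = 71.4 kN/m; ΣN' = 808.9 kN/m; ΣW sinα = 381.0 kN/m
Resisting = 71.4 + 808.9·tan32.4° = 71.4 + 513.3 = 584.7 kN/m
FS = 584.7 / 381.0 = 1.535

FS = 1.53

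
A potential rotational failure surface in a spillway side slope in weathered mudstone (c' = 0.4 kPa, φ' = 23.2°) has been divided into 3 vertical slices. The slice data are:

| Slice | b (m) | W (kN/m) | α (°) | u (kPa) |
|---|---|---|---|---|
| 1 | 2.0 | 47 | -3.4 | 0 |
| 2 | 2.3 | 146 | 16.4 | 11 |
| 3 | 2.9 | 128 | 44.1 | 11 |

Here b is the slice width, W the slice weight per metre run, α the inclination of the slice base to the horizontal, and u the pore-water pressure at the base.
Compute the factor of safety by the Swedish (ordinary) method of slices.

Ordinary method of slices: FS = Σ[c'·Δl_i + (W_i cosα_i − u_i·Δl_i)·tanφ'] / Σ W_i sinα_i, with Δl_i = b_i / cosα_i.
Slice 1: Δl = 2.0/cos(-3.4°) = 2.004 m; N'_1 = 47·cos(-3.4°) − 0·2.004 = 46.9; c'Δl = 0.80; W sinα = -2.8
Slice 2: Δl = 2.3/cos16.4° = 2.398 m; N'_2 = 146·cos16.4° − 11·2.398 = 113.7; c'Δl = 0.96; W sinα = 41.2
Slice 3: Δl = 2.9/cos44.1° = 4.038 m; N'_3 = 128·cos44.1° − 11·4.038 = 47.5; c'Δl = 1.62; W sinα = 89.1
Σc'Δl = 3.4 kN/m; ΣN' = 208.1 kN/m; ΣW sinα = 127.5 kN/m
Resisting = 3.4 + 208.1·tan23.2° = 3.4 + 89.2 = 92.6 kN/m
FS = 92.6 / 127.5 = 0.726

FS = 0.73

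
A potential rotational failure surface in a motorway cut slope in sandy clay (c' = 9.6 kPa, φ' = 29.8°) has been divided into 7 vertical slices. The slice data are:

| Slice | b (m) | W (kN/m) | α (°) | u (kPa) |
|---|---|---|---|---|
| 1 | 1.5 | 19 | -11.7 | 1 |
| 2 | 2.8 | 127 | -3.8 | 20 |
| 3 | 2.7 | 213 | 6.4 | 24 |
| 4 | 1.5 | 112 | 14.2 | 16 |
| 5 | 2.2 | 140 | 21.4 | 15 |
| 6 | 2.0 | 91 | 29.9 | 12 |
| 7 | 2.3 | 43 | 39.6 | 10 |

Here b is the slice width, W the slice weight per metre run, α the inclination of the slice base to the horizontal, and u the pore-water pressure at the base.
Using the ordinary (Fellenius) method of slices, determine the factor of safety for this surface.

FS = 2.60

Ordinary method of slices: FS = Σ[c'·Δl_i + (W_i cosα_i − u_i·Δl_i)·tanφ'] / Σ W_i sinα_i, with Δl_i = b_i / cosα_i.
Slice 1: Δl = 1.5/cos(-11.7°) = 1.532 m; N'_1 = 19·cos(-11.7°) − 1·1.532 = 17.1; c'Δl = 14.71; W sinα = -3.9
Slice 2: Δl = 2.8/cos(-3.8°) = 2.806 m; N'_2 = 127·cos(-3.8°) − 20·2.806 = 70.6; c'Δl = 26.94; W sinα = -8.4
Slice 3: Δl = 2.7/cos6.4° = 2.717 m; N'_3 = 213·cos6.4° − 24·2.717 = 146.5; c'Δl = 26.08; W sinα = 23.7
Slice 4: Δl = 1.5/cos14.2° = 1.547 m; N'_4 = 112·cos14.2° − 16·1.547 = 83.8; c'Δl = 14.85; W sinα = 27.5
Slice 5: Δl = 2.2/cos21.4° = 2.363 m; N'_5 = 140·cos21.4° − 15·2.363 = 94.9; c'Δl = 22.68; W sinα = 51.1
Slice 6: Δl = 2.0/cos29.9° = 2.307 m; N'_6 = 91·cos29.9° − 12·2.307 = 51.2; c'Δl = 22.15; W sinα = 45.4
Slice 7: Δl = 2.3/cos39.6° = 2.985 m; N'_7 = 43·cos39.6° − 10·2.985 = 3.3; c'Δl = 28.66; W sinα = 27.4
Σc'Δl = 156.1 kN/m; ΣN' = 467.3 kN/m; ΣW sinα = 162.8 kN/m
Resisting = 156.1 + 467.3·tan29.8° = 156.1 + 267.7 = 423.7 kN/m
FS = 423.7 / 162.8 = 2.603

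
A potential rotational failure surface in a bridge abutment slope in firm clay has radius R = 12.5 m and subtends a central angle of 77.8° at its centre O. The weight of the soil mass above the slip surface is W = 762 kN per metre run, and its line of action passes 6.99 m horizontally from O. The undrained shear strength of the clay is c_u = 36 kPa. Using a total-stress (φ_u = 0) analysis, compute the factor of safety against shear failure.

Taking moments about the centre O, the resisting moment is provided by the undrained shear strength acting along the arc:
Arc length L_a = R·θ = 12.5·(77.8°·π/180) = 12.5·1.3579 = 16.97 m
M_R = c_u·L_a·R = 36·16.97·12.5 = 7638.0 kN·m/m
M_D = W·d = 762·6.99 = 5326.4 kN·m/m
FS = M_R / M_D = 7638.0 / 5326.4 = 1.434

FS = 1.43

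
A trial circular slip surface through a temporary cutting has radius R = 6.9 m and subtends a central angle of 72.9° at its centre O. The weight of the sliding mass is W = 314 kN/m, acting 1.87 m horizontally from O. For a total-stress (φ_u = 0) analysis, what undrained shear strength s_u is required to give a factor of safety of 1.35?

FS = s_u·L_a·R / (W·d), so s_u = FS·W·d / (L_a·R).
Arc length L_a = R·θ = 6.9·(72.9°·π/180) = 6.9·1.2723 = 8.78 m
s_u = 1.35·314·1.87 / (8.78·6.9) = 792.7 / 60.58 = 13.09 kPa

s_u = 13.1 kPa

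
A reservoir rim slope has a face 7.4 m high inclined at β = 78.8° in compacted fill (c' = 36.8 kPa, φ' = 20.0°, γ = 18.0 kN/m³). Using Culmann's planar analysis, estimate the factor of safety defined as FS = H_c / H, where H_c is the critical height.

FS = 2.11

H_c = (4c'/γ) · sinβ cosφ' / [1 − cos(β − φ')]
    = (4·36.8/18.0) · sin78.8°·cos20.0° / [1 − cos58.8°]
    = 8.178 · 0.9218 / 0.4820 = 15.64 m
FS = H_c / H = 15.64 / 7.4 = 2.114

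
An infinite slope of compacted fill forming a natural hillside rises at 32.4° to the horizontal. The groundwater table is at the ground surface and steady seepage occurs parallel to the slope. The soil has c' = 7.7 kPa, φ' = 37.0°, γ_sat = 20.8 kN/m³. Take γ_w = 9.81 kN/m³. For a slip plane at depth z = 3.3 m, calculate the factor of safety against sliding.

FS = 0.88

With seepage parallel to the slope and the water table at the surface, the effective normal stress on the slip plane uses the buoyant unit weight γ' = γ_sat − γ_w while the driving shear stress uses γ_sat:
FS = [c' + γ' z cos²β tanφ'] / [γ_sat z sinβ cosβ]
γ' = 20.8 − 9.81 = 10.99 kN/m³
Numerator = 7.7 + 10.99·3.3·cos²32.4°·tan37.0° = 7.7 + 10.99·3.3·0.7129·0.7536 = 27.183 kPa
Denominator = 20.8·3.3·sin32.4°·cos32.4° = 20.8·3.3·0.5358·0.8443 = 31.054 kPa
FS = 27.183 / 31.054 = 0.875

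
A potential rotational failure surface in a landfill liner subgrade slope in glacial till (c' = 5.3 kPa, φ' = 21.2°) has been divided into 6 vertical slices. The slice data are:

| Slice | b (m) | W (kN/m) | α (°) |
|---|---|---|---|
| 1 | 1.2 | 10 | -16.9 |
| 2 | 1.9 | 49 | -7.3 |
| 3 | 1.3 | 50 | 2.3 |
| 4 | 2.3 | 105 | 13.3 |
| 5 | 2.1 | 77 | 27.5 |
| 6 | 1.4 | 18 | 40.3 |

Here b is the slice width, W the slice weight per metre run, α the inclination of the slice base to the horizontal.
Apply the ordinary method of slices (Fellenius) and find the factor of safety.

Ordinary method of slices: FS = Σ[c'·Δl_i + (W_i cosα_i)·tanφ'] / Σ W_i sinα_i, with Δl_i = b_i / cosα_i.
Slice 1: Δl = 1.2/cos(-16.9°) = 1.254 m; N'_1 = 10·cos(-16.9°) = 9.6; c'Δl = 6.65; W sinα = -2.9
Slice 2: Δl = 1.9/cos(-7.3°) = 1.916 m; N'_2 = 49·cos(-7.3°) = 48.6; c'Δl = 10.15; W sinα = -6.2
Slice 3: Δl = 1.3/cos2.3° = 1.301 m; N'_3 = 50·cos2.3° = 50.0; c'Δl = 6.90; W sinα = 2.0
Slice 4: Δl = 2.3/cos13.3° = 2.363 m; N'_4 = 105·cos13.3° = 102.2; c'Δl = 12.53; W sinα = 24.2
Slice 5: Δl = 2.1/cos27.5° = 2.368 m; N'_5 = 77·cos27.5° = 68.3; c'Δl = 12.55; W sinα = 35.6
Slice 6: Δl = 1.4/cos40.3° = 1.836 m; N'_6 = 18·cos40.3° = 13.7; c'Δl = 9.73; W sinα = 11.6
Σc'Δl = 58.5 kN/m; ΣN' = 292.3 kN/m; ΣW sinα = 64.2 kN/m
Resisting = 58.5 + 292.3·tan21.2° = 58.5 + 113.4 = 171.9 kN/m
FS = 171.9 / 64.2 = 2.676

FS = 2.68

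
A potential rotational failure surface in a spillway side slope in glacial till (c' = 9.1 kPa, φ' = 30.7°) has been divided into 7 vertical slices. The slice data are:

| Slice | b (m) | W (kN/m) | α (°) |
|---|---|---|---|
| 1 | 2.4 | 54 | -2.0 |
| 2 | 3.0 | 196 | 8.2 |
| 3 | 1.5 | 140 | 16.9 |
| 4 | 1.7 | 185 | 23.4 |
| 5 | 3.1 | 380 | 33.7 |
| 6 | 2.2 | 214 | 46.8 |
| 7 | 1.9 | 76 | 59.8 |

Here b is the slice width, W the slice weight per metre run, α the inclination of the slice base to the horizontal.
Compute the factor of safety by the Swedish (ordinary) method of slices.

Ordinary method of slices: FS = Σ[c'·Δl_i + (W_i cosα_i)·tanφ'] / Σ W_i sinα_i, with Δl_i = b_i / cosα_i.
Slice 1: Δl = 2.4/cos(-2.0°) = 2.401 m; N'_1 = 54·cos(-2.0°) = 54.0; c'Δl = 21.85; W sinα = -1.9
Slice 2: Δl = 3.0/cos8.2° = 3.031 m; N'_2 = 196·cos8.2° = 194.0; c'Δl = 27.58; W sinα = 28.0
Slice 3: Δl = 1.5/cos16.9° = 1.568 m; N'_3 = 140·cos16.9° = 134.0; c'Δl = 14.27; W sinα = 40.7
Slice 4: Δl = 1.7/cos23.4° = 1.852 m; N'_4 = 185·cos23.4° = 169.8; c'Δl = 16.86; W sinα = 73.5
Slice 5: Δl = 3.1/cos33.7° = 3.726 m; N'_5 = 380·cos33.7° = 316.1; c'Δl = 33.91; W sinα = 210.8
Slice 6: Δl = 2.2/cos46.8° = 3.214 m; N'_6 = 214·cos46.8° = 146.5; c'Δl = 29.25; W sinα = 156.0
Slice 7: Δl = 1.9/cos59.8° = 3.777 m; N'_7 = 76·cos59.8° = 38.2; c'Δl = 34.37; W sinα = 65.7
Σc'Δl = 178.1 kN/m; ΣN' = 1052.6 kN/m; ΣW sinα = 572.8 kN/m
Resisting = 178.1 + 1052.6·tan30.7° = 178.1 + 625.0 = 803.1 kN/m
FS = 803.1 / 572.8 = 1.402

FS = 1.40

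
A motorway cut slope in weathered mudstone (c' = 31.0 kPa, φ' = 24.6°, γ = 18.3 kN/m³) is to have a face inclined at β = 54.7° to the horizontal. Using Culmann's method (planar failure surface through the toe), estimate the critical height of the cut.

Culmann's analysis gives the critical failure plane at α_cr = (β + φ')/2 = (54.7 + 24.6)/2 = 39.7°, and the critical height
H_c = (4c'/γ) · sinβ cosφ' / [1 − cos(β − φ')]
    = (4·31.0/18.3) · sin54.7°·cos24.6° / [1 − cos(30.1°)]
    = 6.776 · 0.8161·0.9092 / [1 − 0.8652]
    = 6.776 · 0.7421 / 0.1348
    = 37.29 m

H_c = 37.29 m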